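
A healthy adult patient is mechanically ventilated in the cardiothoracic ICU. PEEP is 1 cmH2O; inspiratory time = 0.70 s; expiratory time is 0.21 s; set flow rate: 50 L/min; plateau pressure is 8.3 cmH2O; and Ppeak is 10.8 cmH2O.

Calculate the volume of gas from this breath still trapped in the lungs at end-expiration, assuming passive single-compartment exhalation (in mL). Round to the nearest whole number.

243

Flow: 50 L/min ÷ 60 = 0.8333 L/s.
Vt = flow × Ti = 0.8333 L/s × 0.70 s × 1000 mL/L = 583.31 mL.
R = (PIP − Pplat)/V̇ = (10.8 − 8.3) / 0.8333 = 2.5/0.8333 = 3.0 cmH2O·s/L.
C = Vt/(Pplat − PEEP) = 583.31 / (8.3 − 1) = 583.31/7.3 = 79.905 mL/cmH2O.
τ = R × C = 3.0 × 0.07991 L/cmH2O = 0.2397 s.
Fraction remaining = e^(−Te/τ) = e^(−0.21/0.2397) = 0.4164.
Trapped volume = 583.31 × 0.4164 = 242.89 mL.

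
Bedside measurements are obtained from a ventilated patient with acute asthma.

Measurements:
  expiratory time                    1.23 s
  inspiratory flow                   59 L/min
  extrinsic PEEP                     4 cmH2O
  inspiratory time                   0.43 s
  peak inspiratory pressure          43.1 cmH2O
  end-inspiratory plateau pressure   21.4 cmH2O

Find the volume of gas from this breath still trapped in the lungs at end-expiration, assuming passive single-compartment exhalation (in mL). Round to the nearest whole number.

Flow: 59 L/min ÷ 60 = 0.9833 L/s.
Vt = flow × Ti = 0.9833 L/s × 0.43 s × 1000 mL/L = 422.82 mL.
R = (PIP − Pplat)/V̇ = (43.1 − 21.4) / 0.9833 = 21.7/0.9833 = 22.069 cmH2O·s/L.
C = Vt/(Pplat − PEEP) = 422.82 / (21.4 − 4) = 422.82/17.4 = 24.3 mL/cmH2O.
τ = R × C = 22.069 × 0.0243 L/cmH2O = 0.5363 s.
Fraction remaining = e^(−Te/τ) = e^(−1.23/0.5363) = 0.1009.
Trapped volume = 422.82 × 0.1009 = 42.663 mL.

43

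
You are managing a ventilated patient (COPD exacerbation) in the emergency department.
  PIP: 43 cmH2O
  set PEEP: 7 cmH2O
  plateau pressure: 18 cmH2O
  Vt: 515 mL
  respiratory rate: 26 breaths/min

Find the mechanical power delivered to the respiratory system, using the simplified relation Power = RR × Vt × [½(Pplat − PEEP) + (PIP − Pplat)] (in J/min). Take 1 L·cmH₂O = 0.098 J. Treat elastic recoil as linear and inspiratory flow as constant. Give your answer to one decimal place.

Per-breath work = Vt × [½(Pplat−PEEP) + (PIP−Pplat)] = 0.515 × [0.5×11.0 + 25.0] = 0.515 × 30.5 = 15.708 L·cmH2O.
Power = 26 × 15.708 = 408.41 L·cmH2O/min.
× 0.098 J/(L·cmH2O) → 40.024 J/min.

40.0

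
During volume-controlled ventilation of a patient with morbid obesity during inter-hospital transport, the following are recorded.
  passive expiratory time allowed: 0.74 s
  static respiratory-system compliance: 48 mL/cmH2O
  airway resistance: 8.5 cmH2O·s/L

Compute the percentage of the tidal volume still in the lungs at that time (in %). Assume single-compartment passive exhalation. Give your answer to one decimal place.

τ = R × C = 8.5 × 48 mL/cmH2O = 8.5 × 0.048 L/cmH2O = 0.408 s.
Passive exhalation: V(t)/V₀ = e^(−t/τ) = e^(−0.74/0.408) = 0.163.
Fraction remaining = 0.163 → 16.3%.

16.3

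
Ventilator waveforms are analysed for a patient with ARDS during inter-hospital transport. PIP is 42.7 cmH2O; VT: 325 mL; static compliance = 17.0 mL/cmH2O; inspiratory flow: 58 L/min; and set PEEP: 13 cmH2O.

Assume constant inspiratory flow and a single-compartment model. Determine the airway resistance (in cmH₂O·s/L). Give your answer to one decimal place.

Flow: 58 L/min ÷ 60 = 0.9667 L/s.
Equation of motion (constant flow): PIP = Vt/C + R·V̇ + PEEP.
R·V̇ = PIP − Vt/C − PEEP = 42.7 − 325/17.0 − 13 = 42.7 − 19.118 − 13 = 10.582 cmH2O.
R = 10.582 / 0.9667 = 10.947 cmH2O·s/L.

10.9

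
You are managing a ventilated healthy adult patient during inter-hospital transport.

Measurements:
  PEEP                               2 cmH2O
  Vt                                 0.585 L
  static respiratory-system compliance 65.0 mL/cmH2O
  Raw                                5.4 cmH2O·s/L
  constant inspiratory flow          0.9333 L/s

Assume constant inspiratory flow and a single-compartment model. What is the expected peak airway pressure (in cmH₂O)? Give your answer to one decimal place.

16.0

Equation of motion (constant flow): PIP = Vt/C + R·V̇ + PEEP.
PIP = 585/65.0 + 5.4×0.9333 + 2 = 9.0 + 5.04 + 2 = 16.04 cmH2O.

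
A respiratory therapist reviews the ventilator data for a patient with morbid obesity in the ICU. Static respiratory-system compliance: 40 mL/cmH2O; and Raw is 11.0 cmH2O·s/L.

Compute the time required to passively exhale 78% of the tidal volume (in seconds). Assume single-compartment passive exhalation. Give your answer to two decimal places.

τ = R × C = 11.0 × 40 mL/cmH2O = 11.0 × 0.040 L/cmH2O = 0.44 s.
Exhaled fraction f = 1 − e^(−t/τ) → t = −τ·ln(1 − f) = −0.44·ln(0.22) = 0.6662 s.

0.67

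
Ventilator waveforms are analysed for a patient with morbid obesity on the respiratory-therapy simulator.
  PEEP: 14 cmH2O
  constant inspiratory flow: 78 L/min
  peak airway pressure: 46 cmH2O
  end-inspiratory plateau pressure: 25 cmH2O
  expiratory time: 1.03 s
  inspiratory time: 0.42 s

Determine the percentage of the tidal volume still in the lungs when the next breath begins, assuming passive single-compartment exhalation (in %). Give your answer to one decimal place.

Flow: 78 L/min ÷ 60 = 1.3 L/s.
Vt = flow × Ti = 1.3 L/s × 0.42 s × 1000 mL/L = 546.0 mL.
R = (PIP − Pplat)/V̇ = (46 − 25) / 1.3 = 21.0/1.3 = 16.154 cmH2O·s/L.
C = Vt/(Pplat − PEEP) = 546.0 / (25 − 14) = 546.0/11.0 = 49.636 mL/cmH2O.
τ = R × C = 16.154 × 0.04964 L/cmH2O = 0.8019 s.
Fraction remaining at end-expiration = e^(−Te/τ) = e^(−1.03/0.8019) = 0.2768 → 27.68%.

27.7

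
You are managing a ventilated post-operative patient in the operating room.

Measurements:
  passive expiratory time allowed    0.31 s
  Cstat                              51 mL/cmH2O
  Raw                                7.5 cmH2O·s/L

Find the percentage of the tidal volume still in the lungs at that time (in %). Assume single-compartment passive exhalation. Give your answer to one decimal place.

44.5

τ = R × C = 7.5 × 51 mL/cmH2O = 7.5 × 0.051 L/cmH2O = 0.3825 s.
Passive exhalation: V(t)/V₀ = e^(−t/τ) = e^(−0.31/0.3825) = 0.4447.
Fraction remaining = 0.4447 → 44.47%.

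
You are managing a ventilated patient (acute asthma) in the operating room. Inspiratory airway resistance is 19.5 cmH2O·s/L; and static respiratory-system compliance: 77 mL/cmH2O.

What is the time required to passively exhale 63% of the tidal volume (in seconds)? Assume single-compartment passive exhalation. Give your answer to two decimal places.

1.49

τ = R × C = 19.5 × 77 mL/cmH2O = 19.5 × 0.077 L/cmH2O = 1.502 s.
Exhaled fraction f = 1 − e^(−t/τ) → t = −τ·ln(1 − f) = −1.502·ln(0.37) = 1.493 s.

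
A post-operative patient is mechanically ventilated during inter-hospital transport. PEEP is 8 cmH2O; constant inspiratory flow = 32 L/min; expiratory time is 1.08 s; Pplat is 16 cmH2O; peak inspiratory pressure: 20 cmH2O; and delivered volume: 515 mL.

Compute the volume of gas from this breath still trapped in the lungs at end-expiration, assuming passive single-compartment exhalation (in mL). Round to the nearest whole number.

55

Flow: 32 L/min ÷ 60 = 0.5333 L/s.
R = (PIP − Pplat)/V̇ = (20 − 16) / 0.5333 = 4.0/0.5333 = 7.5 cmH2O·s/L.
C = Vt/(Pplat − PEEP) = 515.0 / (16 − 8) = 515.0/8.0 = 64.375 mL/cmH2O.
τ = R × C = 7.5 × 0.06438 L/cmH2O = 0.4829 s.
Fraction remaining = e^(−Te/τ) = e^(−1.08/0.4829) = 0.1068.
Trapped volume = 515.0 × 0.1068 = 55.002 mL.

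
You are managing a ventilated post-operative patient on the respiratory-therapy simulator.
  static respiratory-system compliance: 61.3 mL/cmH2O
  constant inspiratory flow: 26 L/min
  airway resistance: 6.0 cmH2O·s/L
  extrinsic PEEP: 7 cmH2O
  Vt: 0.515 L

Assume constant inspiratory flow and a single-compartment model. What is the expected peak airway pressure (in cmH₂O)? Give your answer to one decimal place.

18.0

Flow: 26 L/min ÷ 60 = 0.4333 L/s.
Equation of motion (constant flow): PIP = Vt/C + R·V̇ + PEEP.
PIP = 515/61.3 + 6.0×0.4333 + 7 = 8.401 + 2.6 + 7 = 18.001 cmH2O.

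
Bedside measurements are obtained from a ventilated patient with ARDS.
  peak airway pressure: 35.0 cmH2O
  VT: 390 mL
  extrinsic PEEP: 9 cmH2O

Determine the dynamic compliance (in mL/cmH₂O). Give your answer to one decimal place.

15.0

Dynamic compliance = Vt / (PIP − PEEP) = 390 / (35.0 − 9) = 390 / 26.0 = 15.0 mL/cmH2O.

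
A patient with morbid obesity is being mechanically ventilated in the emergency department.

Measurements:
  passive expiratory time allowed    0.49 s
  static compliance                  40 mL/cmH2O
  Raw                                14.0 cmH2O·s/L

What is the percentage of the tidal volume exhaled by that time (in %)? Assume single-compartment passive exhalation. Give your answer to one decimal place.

58.3

τ = R × C = 14.0 × 40 mL/cmH2O = 14.0 × 0.040 L/cmH2O = 0.56 s.
Passive exhalation: V(t)/V₀ = e^(−t/τ) = e^(−0.49/0.56) = 0.4169.
Fraction exhaled = 1 − 0.4169 = 0.5831 → 58.31%.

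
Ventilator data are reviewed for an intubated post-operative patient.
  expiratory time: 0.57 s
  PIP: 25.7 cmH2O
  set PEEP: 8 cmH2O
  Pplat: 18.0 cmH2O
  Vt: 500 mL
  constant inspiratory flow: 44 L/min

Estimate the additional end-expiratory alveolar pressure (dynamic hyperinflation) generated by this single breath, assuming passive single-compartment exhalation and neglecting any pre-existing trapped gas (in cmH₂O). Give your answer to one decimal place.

Flow: 44 L/min ÷ 60 = 0.7333 L/s.
R = (PIP − Pplat)/V̇ = (25.7 − 18.0) / 0.7333 = 7.7/0.7333 = 10.5 cmH2O·s/L.
C = Vt/(Pplat − PEEP) = 500.0 / (18.0 − 8) = 500.0/10.0 = 50.0 mL/cmH2O.
τ = R × C = 10.5 × 0.05 L/cmH2O = 0.525 s.
Fraction remaining = e^(−Te/τ) = e^(−0.57/0.525) = 0.3377; trapped volume = 500.0 × 0.3377 = 168.85 mL.
Additional alveolar pressure from trapping ≈ V_trapped / C = 168.85 / 50.0 = 3.377 cmH2O.

3.4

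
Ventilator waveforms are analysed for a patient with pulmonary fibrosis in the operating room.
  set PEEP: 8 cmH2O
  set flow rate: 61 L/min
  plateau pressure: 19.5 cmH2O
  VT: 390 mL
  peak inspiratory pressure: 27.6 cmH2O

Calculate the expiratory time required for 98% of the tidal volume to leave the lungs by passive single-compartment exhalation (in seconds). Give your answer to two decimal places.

1.06

Flow: 61 L/min ÷ 60 = 1.0167 L/s.
R = (PIP − Pplat)/V̇ = (27.6 − 19.5) / 1.0167 = 8.1/1.0167 = 7.967 cmH2O·s/L.
C = Vt/(Pplat − PEEP) = 390.0 / (19.5 − 8) = 390.0/11.5 = 33.913 mL/cmH2O.
τ = R × C = 7.967 × 0.03391 L/cmH2O = 0.2702 s.
t = −τ·ln(1 − 0.98) = −0.2702·ln(0.02) = 1.057 s.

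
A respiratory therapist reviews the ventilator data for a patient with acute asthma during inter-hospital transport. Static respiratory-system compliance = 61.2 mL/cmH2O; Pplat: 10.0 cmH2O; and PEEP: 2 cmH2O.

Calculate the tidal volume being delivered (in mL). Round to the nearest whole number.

Vt = Cstat × (Pplat − PEEP) = 61.2 × (10.0 − 2) = 61.2 × 8.0 = 489.6 mL.

490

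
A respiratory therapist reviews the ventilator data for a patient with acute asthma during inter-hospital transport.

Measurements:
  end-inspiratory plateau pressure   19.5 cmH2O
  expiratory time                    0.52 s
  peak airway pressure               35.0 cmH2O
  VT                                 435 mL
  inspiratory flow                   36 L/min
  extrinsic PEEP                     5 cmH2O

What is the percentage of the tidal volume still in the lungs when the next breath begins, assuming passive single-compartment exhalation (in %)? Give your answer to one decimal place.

Flow: 36 L/min ÷ 60 = 0.6 L/s.
R = (PIP − Pplat)/V̇ = (35.0 − 19.5) / 0.6 = 15.5/0.6 = 25.833 cmH2O·s/L.
C = Vt/(Pplat − PEEP) = 435.0 / (19.5 − 5) = 435.0/14.5 = 30.0 mL/cmH2O.
τ = R × C = 25.833 × 0.03 L/cmH2O = 0.775 s.
Fraction remaining at end-expiration = e^(−Te/τ) = e^(−0.52/0.775) = 0.5112 → 51.12%.

51.1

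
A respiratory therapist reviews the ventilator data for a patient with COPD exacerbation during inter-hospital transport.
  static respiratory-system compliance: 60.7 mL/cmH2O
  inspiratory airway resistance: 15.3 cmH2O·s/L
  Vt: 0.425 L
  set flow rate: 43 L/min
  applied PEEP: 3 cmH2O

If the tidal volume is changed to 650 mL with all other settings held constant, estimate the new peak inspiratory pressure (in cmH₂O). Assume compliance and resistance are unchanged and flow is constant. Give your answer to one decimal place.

24.7

Flow: 43 L/min ÷ 60 = 0.7167 L/s.
PIP = Vt/C + R·V̇ + PEEP (constant-flow equation of motion).
Only the elastic term changes: ΔPIP = ΔVt / C = (650 − 425) / 60.7 = 3.707 cmH2O.
Original PIP = 425/60.7 + 15.3×0.7167 + 3 = 20.967 cmH2O; new PIP = 20.967 + (3.707) = 24.674 cmH2O.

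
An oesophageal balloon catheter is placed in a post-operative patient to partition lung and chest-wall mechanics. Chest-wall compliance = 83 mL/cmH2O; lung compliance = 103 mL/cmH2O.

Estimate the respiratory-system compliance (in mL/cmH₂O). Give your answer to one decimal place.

Lung and chest wall are elastances in series: 1/Crs = 1/CL + 1/Ccw.
1/Crs = 1/103 + 1/83 = 0.02176.
Crs = 45.956 mL/cmH2O.

46.0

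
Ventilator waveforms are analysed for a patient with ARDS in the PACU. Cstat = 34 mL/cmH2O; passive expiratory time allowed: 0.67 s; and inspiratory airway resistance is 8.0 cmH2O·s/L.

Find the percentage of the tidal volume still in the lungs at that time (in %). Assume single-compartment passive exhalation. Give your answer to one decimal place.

8.5

τ = R × C = 8.0 × 34 mL/cmH2O = 8.0 × 0.034 L/cmH2O = 0.272 s.
Passive exhalation: V(t)/V₀ = e^(−t/τ) = e^(−0.67/0.272) = 0.08516.
Fraction remaining = 0.08516 → 8.516%.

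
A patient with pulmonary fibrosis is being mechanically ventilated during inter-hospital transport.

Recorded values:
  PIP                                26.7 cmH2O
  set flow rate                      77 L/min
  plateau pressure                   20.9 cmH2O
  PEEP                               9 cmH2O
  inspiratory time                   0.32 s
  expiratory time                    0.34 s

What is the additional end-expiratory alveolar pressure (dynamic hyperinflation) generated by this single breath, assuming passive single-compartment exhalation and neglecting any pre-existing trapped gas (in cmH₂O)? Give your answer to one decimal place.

Flow: 77 L/min ÷ 60 = 1.2833 L/s.
Vt = flow × Ti = 1.2833 L/s × 0.32 s × 1000 mL/L = 410.66 mL.
R = (PIP − Pplat)/V̇ = (26.7 − 20.9) / 1.2833 = 5.8/1.2833 = 4.52 cmH2O·s/L.
C = Vt/(Pplat − PEEP) = 410.66 / (20.9 − 9) = 410.66/11.9 = 34.509 mL/cmH2O.
τ = R × C = 4.52 × 0.03451 L/cmH2O = 0.156 s.
Fraction remaining = e^(−Te/τ) = e^(−0.34/0.156) = 0.1131; trapped volume = 410.66 × 0.1131 = 46.446 mL.
Additional alveolar pressure from trapping ≈ V_trapped / C = 46.446 / 34.509 = 1.346 cmH2O.

1.3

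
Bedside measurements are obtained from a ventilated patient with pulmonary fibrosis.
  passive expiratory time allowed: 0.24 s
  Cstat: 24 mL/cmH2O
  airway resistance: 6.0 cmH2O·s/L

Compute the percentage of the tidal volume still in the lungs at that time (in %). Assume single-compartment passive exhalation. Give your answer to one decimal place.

18.9

τ = R × C = 6.0 × 24 mL/cmH2O = 6.0 × 0.024 L/cmH2O = 0.144 s.
Passive exhalation: V(t)/V₀ = e^(−t/τ) = e^(−0.24/0.144) = 0.1889.
Fraction remaining = 0.1889 → 18.89%.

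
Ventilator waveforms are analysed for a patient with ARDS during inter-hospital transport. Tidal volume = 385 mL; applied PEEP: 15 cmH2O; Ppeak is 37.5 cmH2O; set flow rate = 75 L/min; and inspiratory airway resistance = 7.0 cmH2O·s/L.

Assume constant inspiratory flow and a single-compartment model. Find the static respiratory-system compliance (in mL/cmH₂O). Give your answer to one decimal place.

28.0

Flow: 75 L/min ÷ 60 = 1.25 L/s.
Equation of motion (constant flow): PIP = Vt/C + R·V̇ + PEEP.
Vt/C = PIP − R·V̇ − PEEP = 37.5 − 7.0×1.25 − 15 = 37.5 − 8.75 − 15 = 13.75 cmH2O.
C = Vt / 13.75 = 385 / 13.75 = 28.0 mL/cmH2O.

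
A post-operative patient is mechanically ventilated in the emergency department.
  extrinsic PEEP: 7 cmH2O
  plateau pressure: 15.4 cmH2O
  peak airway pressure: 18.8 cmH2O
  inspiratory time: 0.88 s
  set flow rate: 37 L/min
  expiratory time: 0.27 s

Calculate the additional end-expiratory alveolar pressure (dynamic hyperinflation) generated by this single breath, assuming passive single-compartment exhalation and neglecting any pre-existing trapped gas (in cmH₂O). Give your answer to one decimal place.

Flow: 37 L/min ÷ 60 = 0.6167 L/s.
Vt = flow × Ti = 0.6167 L/s × 0.88 s × 1000 mL/L = 542.7 mL.
R = (PIP − Pplat)/V̇ = (18.8 − 15.4) / 0.6167 = 3.4/0.6167 = 5.513 cmH2O·s/L.
C = Vt/(Pplat − PEEP) = 542.7 / (15.4 − 7) = 542.7/8.4 = 64.607 mL/cmH2O.
τ = R × C = 5.513 × 0.06461 L/cmH2O = 0.3562 s.
Fraction remaining = e^(−Te/τ) = e^(−0.27/0.3562) = 0.4686; trapped volume = 542.7 × 0.4686 = 254.31 mL.
Additional alveolar pressure from trapping ≈ V_trapped / C = 254.31 / 64.607 = 3.936 cmH2O.

3.9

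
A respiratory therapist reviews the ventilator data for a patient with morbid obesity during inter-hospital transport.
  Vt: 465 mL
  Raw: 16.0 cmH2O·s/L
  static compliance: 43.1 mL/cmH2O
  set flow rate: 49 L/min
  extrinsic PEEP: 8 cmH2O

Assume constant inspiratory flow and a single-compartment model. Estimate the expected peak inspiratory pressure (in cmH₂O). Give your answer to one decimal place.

Flow: 49 L/min ÷ 60 = 0.8167 L/s.
Equation of motion (constant flow): PIP = Vt/C + R·V̇ + PEEP.
PIP = 465/43.1 + 16.0×0.8167 + 8 = 10.789 + 13.067 + 8 = 31.856 cmH2O.

31.9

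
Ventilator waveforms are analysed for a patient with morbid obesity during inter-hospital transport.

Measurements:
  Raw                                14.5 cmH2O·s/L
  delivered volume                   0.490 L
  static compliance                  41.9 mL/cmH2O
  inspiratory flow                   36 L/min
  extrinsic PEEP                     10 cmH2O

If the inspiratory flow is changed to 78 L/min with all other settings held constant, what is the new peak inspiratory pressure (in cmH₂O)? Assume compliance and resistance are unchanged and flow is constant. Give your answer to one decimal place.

40.5

Flow: 36 L/min ÷ 60 = 0.6 L/s.
New flow: 78 L/min ÷ 60 = 1.3 L/s.
PIP = Vt/C + R·V̇ + PEEP (constant-flow equation of motion).
Only the resistive term changes: ΔPIP = R × ΔV̇ = 14.5 × (1.3 − 0.6) = 14.5 × 0.7 = 10.15 cmH2O.
Original PIP = 490/41.9 + 14.5×0.6 + 10 = 30.395 cmH2O; new PIP = 30.395 + (10.15) = 40.545 cmH2O.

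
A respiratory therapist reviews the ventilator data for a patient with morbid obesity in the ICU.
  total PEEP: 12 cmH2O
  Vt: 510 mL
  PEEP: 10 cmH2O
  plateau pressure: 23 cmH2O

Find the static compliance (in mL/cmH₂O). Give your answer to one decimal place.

46.4

End-expiratory occlusion gives total PEEP = 12 cmH2O (intrinsic PEEP = 12 − 10 = 2). Use total PEEP for the elastic gradient.
Cstat = Vt / (Pplat − PEEPtotal) = 510 / (23 − 12) = 510 / 11.0 = 46.364 mL/cmH2O.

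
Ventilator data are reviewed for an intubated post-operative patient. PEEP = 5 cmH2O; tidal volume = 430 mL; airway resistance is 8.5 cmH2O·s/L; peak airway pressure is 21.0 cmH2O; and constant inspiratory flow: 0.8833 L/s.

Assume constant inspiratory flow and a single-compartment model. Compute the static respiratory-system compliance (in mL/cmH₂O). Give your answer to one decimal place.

Equation of motion (constant flow): PIP = Vt/C + R·V̇ + PEEP.
Vt/C = PIP − R·V̇ − PEEP = 21.0 − 8.5×0.8833 − 5 = 21.0 − 7.508 − 5 = 8.492 cmH2O.
C = Vt / 8.492 = 430 / 8.492 = 50.636 mL/cmH2O.

50.6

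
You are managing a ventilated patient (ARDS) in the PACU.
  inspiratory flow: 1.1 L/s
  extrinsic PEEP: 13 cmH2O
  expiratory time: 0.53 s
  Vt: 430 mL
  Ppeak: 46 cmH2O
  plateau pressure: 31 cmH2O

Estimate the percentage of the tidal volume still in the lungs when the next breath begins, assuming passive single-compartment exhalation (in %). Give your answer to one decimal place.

R = (PIP − Pplat)/V̇ = (46 − 31) / 1.1 = 15.0/1.1 = 13.636 cmH2O·s/L.
C = Vt/(Pplat − PEEP) = 430.0 / (31 − 13) = 430.0/18.0 = 23.889 mL/cmH2O.
τ = R × C = 13.636 × 0.02389 L/cmH2O = 0.3258 s.
Fraction remaining at end-expiration = e^(−Te/τ) = e^(−0.53/0.3258) = 0.1966 → 19.66%.

19.7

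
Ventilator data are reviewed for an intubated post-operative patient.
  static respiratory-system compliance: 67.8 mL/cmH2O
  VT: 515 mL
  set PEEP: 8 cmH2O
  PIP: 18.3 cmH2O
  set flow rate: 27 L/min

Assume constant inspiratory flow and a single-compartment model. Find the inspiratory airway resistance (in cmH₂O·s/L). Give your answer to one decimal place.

Flow: 27 L/min ÷ 60 = 0.45 L/s.
Equation of motion (constant flow): PIP = Vt/C + R·V̇ + PEEP.
R·V̇ = PIP − Vt/C − PEEP = 18.3 − 515/67.8 − 8 = 18.3 − 7.596 − 8 = 2.704 cmH2O.
R = 2.704 / 0.45 = 6.009 cmH2O·s/L.

6.0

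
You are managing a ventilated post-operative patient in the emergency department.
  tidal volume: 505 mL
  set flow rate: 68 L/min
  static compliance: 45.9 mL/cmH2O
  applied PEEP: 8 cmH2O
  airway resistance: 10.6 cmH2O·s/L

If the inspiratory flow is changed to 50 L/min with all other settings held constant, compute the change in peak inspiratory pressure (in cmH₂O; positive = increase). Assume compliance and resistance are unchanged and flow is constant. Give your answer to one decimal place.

-3.2

Flow: 68 L/min ÷ 60 = 1.1333 L/s.
New flow: 50 L/min ÷ 60 = 0.8333 L/s.
PIP = Vt/C + R·V̇ + PEEP (constant-flow equation of motion).
Only the resistive term changes: ΔPIP = R × ΔV̇ = 10.6 × (0.8333 − 1.1333) = 10.6 × -0.3 = -3.18 cmH2O.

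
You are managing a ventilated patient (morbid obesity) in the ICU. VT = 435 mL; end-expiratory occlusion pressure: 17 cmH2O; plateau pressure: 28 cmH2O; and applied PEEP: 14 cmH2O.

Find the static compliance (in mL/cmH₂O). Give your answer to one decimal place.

End-expiratory occlusion gives total PEEP = 17 cmH2O (intrinsic PEEP = 17 − 14 = 3). Use total PEEP for the elastic gradient.
Cstat = Vt / (Pplat − PEEPtotal) = 435 / (28 − 17) = 435 / 11.0 = 39.545 mL/cmH2O.

39.5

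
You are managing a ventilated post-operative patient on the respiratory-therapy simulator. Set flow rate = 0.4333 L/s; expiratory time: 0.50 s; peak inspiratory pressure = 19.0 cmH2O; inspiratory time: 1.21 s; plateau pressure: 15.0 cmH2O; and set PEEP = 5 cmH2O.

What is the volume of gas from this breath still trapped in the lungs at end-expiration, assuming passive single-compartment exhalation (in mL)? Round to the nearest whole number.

187

Vt = flow × Ti = 0.4333 L/s × 1.21 s × 1000 mL/L = 524.29 mL.
R = (PIP − Pplat)/V̇ = (19.0 − 15.0) / 0.4333 = 4.0/0.4333 = 9.231 cmH2O·s/L.
C = Vt/(Pplat − PEEP) = 524.29 / (15.0 − 5) = 524.29/10.0 = 52.429 mL/cmH2O.
τ = R × C = 9.231 × 0.05243 L/cmH2O = 0.484 s.
Fraction remaining = e^(−Te/τ) = e^(−0.50/0.484) = 0.3559.
Trapped volume = 524.29 × 0.3559 = 186.59 mL.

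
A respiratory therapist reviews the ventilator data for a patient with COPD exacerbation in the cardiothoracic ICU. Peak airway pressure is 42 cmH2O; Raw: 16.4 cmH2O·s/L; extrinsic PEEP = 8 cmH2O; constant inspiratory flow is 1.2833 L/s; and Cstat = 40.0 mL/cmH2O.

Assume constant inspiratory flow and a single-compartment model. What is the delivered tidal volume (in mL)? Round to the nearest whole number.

518

Equation of motion (constant flow): PIP = Vt/C + R·V̇ + PEEP.
Vt/C = PIP − R·V̇ − PEEP = 42 − 21.046 − 8 = 12.954 cmH2O.
Vt = C × 12.954 = 40.0 × 12.954 = 518.16 mL.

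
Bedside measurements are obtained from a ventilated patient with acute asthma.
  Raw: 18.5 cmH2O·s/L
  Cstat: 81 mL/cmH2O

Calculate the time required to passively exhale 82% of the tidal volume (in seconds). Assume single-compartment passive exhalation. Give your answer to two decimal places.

τ = R × C = 18.5 × 81 mL/cmH2O = 18.5 × 0.081 L/cmH2O = 1.499 s.
Exhaled fraction f = 1 − e^(−t/τ) → t = −τ·ln(1 − f) = −1.499·ln(0.18) = 2.57 s.

2.57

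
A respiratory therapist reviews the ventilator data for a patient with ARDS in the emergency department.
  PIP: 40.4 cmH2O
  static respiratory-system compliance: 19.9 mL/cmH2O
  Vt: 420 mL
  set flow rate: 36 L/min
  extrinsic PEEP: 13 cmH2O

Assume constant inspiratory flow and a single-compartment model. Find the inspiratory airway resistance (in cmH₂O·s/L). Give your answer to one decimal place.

Flow: 36 L/min ÷ 60 = 0.6 L/s.
Equation of motion (constant flow): PIP = Vt/C + R·V̇ + PEEP.
R·V̇ = PIP − Vt/C − PEEP = 40.4 − 420/19.9 − 13 = 40.4 − 21.106 − 13 = 6.294 cmH2O.
R = 6.294 / 0.6 = 10.49 cmH2O·s/L.

10.5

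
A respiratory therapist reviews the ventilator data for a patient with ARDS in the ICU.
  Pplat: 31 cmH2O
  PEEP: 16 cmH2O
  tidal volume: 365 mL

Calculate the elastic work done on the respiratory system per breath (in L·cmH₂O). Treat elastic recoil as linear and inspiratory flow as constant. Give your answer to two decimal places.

2.74

Elastic work ≈ ½ × (Pplat − PEEP) × Vt = 0.5 × (31 − 16) × 0.365 L = 0.5 × 15.0 × 0.365 = 2.738 L·cmH2O.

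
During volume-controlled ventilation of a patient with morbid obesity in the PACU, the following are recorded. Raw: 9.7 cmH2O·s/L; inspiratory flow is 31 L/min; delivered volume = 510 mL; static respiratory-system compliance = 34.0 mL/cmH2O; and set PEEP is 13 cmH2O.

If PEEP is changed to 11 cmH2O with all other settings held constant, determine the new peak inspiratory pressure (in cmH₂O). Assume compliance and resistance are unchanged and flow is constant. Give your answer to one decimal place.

Flow: 31 L/min ÷ 60 = 0.5167 L/s.
PIP = Vt/C + R·V̇ + PEEP (constant-flow equation of motion).
Only the baseline term changes: ΔPIP = ΔPEEP = 11 − 13 = -2.0 cmH2O.
Original PIP = 510/34.0 + 9.7×0.5167 + 13 = 33.012 cmH2O; new PIP = 33.012 + (-2.0) = 31.012 cmH2O.

31.0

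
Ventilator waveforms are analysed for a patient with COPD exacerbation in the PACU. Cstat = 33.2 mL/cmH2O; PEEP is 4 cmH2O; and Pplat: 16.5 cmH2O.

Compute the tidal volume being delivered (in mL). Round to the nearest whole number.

Vt = Cstat × (Pplat − PEEP) = 33.2 × (16.5 − 4) = 33.2 × 12.5 = 415.0 mL.

415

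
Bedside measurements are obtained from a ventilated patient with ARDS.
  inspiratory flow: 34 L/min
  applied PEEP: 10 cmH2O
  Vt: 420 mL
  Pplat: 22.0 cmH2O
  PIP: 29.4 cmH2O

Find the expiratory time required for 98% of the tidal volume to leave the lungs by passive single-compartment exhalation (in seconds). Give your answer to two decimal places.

1.79

Flow: 34 L/min ÷ 60 = 0.5667 L/s.
R = (PIP − Pplat)/V̇ = (29.4 − 22.0) / 0.5667 = 7.4/0.5667 = 13.058 cmH2O·s/L.
C = Vt/(Pplat − PEEP) = 420.0 / (22.0 − 10) = 420.0/12.0 = 35.0 mL/cmH2O.
τ = R × C = 13.058 × 0.035 L/cmH2O = 0.457 s.
t = −τ·ln(1 − 0.98) = −0.457·ln(0.02) = 1.788 s.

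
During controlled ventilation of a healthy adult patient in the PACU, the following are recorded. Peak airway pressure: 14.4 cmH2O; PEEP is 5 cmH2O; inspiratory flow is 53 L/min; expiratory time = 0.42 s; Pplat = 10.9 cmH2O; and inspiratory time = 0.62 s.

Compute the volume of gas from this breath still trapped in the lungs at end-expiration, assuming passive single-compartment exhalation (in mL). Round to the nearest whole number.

Flow: 53 L/min ÷ 60 = 0.8833 L/s.
Vt = flow × Ti = 0.8833 L/s × 0.62 s × 1000 mL/L = 547.65 mL.
R = (PIP − Pplat)/V̇ = (14.4 − 10.9) / 0.8833 = 3.5/0.8833 = 3.962 cmH2O·s/L.
C = Vt/(Pplat − PEEP) = 547.65 / (10.9 − 5) = 547.65/5.9 = 92.822 mL/cmH2O.
τ = R × C = 3.962 × 0.09282 L/cmH2O = 0.3678 s.
Fraction remaining = e^(−Te/τ) = e^(−0.42/0.3678) = 0.3192.
Trapped volume = 547.65 × 0.3192 = 174.81 mL.

175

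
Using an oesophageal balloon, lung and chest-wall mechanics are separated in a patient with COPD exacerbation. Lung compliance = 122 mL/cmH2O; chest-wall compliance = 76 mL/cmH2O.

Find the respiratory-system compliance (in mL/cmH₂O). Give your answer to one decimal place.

Lung and chest wall are elastances in series: 1/Crs = 1/CL + 1/Ccw.
1/Crs = 1/122 + 1/76 = 0.02135.
Crs = 46.838 mL/cmH2O.

46.8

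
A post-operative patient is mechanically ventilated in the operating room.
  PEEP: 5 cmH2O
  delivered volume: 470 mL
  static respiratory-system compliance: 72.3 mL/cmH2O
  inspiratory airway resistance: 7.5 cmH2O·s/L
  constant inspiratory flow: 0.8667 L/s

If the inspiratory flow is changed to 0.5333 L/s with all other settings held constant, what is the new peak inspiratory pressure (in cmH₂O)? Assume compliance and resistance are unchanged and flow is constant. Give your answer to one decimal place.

PIP = Vt/C + R·V̇ + PEEP (constant-flow equation of motion).
Only the resistive term changes: ΔPIP = R × ΔV̇ = 7.5 × (0.5333 − 0.8667) = 7.5 × -0.3334 = -2.501 cmH2O.
Original PIP = 470/72.3 + 7.5×0.8667 + 5 = 18.001 cmH2O; new PIP = 18.001 + (-2.501) = 15.5 cmH2O.

15.5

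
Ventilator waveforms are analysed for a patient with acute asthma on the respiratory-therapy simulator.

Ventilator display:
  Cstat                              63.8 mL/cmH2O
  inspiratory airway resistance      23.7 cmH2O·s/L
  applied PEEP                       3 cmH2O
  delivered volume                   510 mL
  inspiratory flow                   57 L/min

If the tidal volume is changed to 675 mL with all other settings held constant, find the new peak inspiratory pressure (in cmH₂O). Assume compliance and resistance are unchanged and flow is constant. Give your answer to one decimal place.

36.1

Flow: 57 L/min ÷ 60 = 0.95 L/s.
PIP = Vt/C + R·V̇ + PEEP (constant-flow equation of motion).
Only the elastic term changes: ΔPIP = ΔVt / C = (675 − 510) / 63.8 = 2.586 cmH2O.
Original PIP = 510/63.8 + 23.7×0.95 + 3 = 33.509 cmH2O; new PIP = 33.509 + (2.586) = 36.095 cmH2O.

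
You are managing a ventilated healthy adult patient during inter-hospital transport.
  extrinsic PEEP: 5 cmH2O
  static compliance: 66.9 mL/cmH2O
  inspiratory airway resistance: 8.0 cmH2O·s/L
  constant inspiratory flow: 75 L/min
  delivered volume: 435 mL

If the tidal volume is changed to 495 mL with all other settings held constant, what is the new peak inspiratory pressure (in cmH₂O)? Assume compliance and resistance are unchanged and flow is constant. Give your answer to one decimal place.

Flow: 75 L/min ÷ 60 = 1.25 L/s.
PIP = Vt/C + R·V̇ + PEEP (constant-flow equation of motion).
Only the elastic term changes: ΔPIP = ΔVt / C = (495 − 435) / 66.9 = 0.8969 cmH2O.
Original PIP = 435/66.9 + 8.0×1.25 + 5 = 21.502 cmH2O; new PIP = 21.502 + (0.8969) = 22.399 cmH2O.

22.4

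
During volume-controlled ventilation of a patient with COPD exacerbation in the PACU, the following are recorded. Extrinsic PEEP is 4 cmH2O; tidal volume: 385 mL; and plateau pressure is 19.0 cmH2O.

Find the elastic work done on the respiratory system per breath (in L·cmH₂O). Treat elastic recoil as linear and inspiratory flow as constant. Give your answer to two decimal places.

2.89

Elastic work ≈ ½ × (Pplat − PEEP) × Vt = 0.5 × (19.0 − 4) × 0.385 L = 0.5 × 15.0 × 0.385 = 2.888 L·cmH2O.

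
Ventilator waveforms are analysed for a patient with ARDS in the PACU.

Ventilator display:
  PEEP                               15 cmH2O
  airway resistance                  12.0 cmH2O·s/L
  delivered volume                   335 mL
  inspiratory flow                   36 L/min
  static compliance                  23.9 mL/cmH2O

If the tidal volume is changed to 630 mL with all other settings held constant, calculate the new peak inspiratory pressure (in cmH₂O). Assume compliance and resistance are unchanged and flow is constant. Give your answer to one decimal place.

Flow: 36 L/min ÷ 60 = 0.6 L/s.
PIP = Vt/C + R·V̇ + PEEP (constant-flow equation of motion).
Only the elastic term changes: ΔPIP = ΔVt / C = (630 − 335) / 23.9 = 12.343 cmH2O.
Original PIP = 335/23.9 + 12.0×0.6 + 15 = 36.217 cmH2O; new PIP = 36.217 + (12.343) = 48.56 cmH2O.

48.6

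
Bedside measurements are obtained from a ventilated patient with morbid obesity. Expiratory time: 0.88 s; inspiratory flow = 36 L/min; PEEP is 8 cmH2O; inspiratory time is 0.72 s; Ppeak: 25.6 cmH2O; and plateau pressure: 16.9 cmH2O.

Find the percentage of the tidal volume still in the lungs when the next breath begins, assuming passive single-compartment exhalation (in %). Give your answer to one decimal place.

28.6

Flow: 36 L/min ÷ 60 = 0.6 L/s.
Vt = flow × Ti = 0.6 L/s × 0.72 s × 1000 mL/L = 432.0 mL.
R = (PIP − Pplat)/V̇ = (25.6 − 16.9) / 0.6 = 8.7/0.6 = 14.5 cmH2O·s/L.
C = Vt/(Pplat − PEEP) = 432.0 / (16.9 − 8) = 432.0/8.9 = 48.539 mL/cmH2O.
τ = R × C = 14.5 × 0.04854 L/cmH2O = 0.7038 s.
Fraction remaining at end-expiration = e^(−Te/τ) = e^(−0.88/0.7038) = 0.2864 → 28.64%.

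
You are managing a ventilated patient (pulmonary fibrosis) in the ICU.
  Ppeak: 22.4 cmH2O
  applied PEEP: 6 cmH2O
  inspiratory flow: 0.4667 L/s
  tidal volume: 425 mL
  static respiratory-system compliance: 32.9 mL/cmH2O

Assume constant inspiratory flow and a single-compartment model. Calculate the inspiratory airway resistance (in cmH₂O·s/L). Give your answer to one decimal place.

7.5

Equation of motion (constant flow): PIP = Vt/C + R·V̇ + PEEP.
R·V̇ = PIP − Vt/C − PEEP = 22.4 − 425/32.9 − 6 = 22.4 − 12.918 − 6 = 3.482 cmH2O.
R = 3.482 / 0.4667 = 7.461 cmH2O·s/L.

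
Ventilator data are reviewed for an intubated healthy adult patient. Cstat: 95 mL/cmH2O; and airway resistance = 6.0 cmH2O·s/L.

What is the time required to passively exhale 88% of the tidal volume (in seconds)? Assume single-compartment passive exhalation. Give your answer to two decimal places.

τ = R × C = 6.0 × 95 mL/cmH2O = 6.0 × 0.095 L/cmH2O = 0.57 s.
Exhaled fraction f = 1 − e^(−t/τ) → t = −τ·ln(1 − f) = −0.57·ln(0.12) = 1.209 s.

1.21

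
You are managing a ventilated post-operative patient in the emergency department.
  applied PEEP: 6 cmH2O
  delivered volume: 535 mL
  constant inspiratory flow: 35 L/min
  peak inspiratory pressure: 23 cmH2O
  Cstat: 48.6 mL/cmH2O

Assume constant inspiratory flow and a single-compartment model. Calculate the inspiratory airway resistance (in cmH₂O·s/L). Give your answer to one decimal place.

10.3

Flow: 35 L/min ÷ 60 = 0.5833 L/s.
Equation of motion (constant flow): PIP = Vt/C + R·V̇ + PEEP.
R·V̇ = PIP − Vt/C − PEEP = 23 − 535/48.6 − 6 = 23 − 11.008 − 6 = 5.992 cmH2O.
R = 5.992 / 0.5833 = 10.273 cmH2O·s/L.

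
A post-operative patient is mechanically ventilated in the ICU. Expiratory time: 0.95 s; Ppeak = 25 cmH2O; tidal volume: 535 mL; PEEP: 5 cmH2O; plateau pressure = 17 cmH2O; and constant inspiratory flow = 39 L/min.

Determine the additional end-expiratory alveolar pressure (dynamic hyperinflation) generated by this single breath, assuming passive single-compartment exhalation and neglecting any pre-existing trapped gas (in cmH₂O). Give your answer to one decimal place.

2.1

Flow: 39 L/min ÷ 60 = 0.65 L/s.
R = (PIP − Pplat)/V̇ = (25 − 17) / 0.65 = 8.0/0.65 = 12.308 cmH2O·s/L.
C = Vt/(Pplat − PEEP) = 535.0 / (17 − 5) = 535.0/12.0 = 44.583 mL/cmH2O.
τ = R × C = 12.308 × 0.04458 L/cmH2O = 0.5487 s.
Fraction remaining = e^(−Te/τ) = e^(−0.95/0.5487) = 0.177; trapped volume = 535.0 × 0.177 = 94.695 mL.
Additional alveolar pressure from trapping ≈ V_trapped / C = 94.695 / 44.583 = 2.124 cmH2O.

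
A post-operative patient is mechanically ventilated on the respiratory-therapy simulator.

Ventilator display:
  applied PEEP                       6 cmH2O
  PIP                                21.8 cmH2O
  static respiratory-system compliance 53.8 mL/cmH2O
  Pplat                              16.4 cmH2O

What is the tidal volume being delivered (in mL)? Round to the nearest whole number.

Vt = Cstat × (Pplat − PEEP) = 53.8 × (16.4 − 6) = 53.8 × 10.4 = 559.52 mL.

560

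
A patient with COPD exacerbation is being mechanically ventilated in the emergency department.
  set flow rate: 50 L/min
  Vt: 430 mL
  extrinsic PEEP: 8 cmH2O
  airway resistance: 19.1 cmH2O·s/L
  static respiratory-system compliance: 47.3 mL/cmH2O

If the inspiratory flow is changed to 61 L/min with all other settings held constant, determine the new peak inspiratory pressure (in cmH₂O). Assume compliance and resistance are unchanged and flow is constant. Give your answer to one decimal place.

36.5

Flow: 50 L/min ÷ 60 = 0.8333 L/s.
New flow: 61 L/min ÷ 60 = 1.0167 L/s.
PIP = Vt/C + R·V̇ + PEEP (constant-flow equation of motion).
Only the resistive term changes: ΔPIP = R × ΔV̇ = 19.1 × (1.0167 − 0.8333) = 19.1 × 0.1834 = 3.503 cmH2O.
Original PIP = 430/47.3 + 19.1×0.8333 + 8 = 33.007 cmH2O; new PIP = 33.007 + (3.503) = 36.51 cmH2O.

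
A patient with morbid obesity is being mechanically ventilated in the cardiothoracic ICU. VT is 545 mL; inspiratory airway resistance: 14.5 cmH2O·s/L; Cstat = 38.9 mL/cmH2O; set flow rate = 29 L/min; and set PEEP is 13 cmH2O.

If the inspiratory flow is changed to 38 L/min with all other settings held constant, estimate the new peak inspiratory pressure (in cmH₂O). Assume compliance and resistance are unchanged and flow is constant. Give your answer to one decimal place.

Flow: 29 L/min ÷ 60 = 0.4833 L/s.
New flow: 38 L/min ÷ 60 = 0.6333 L/s.
PIP = Vt/C + R·V̇ + PEEP (constant-flow equation of motion).
Only the resistive term changes: ΔPIP = R × ΔV̇ = 14.5 × (0.6333 − 0.4833) = 14.5 × 0.15 = 2.175 cmH2O.
Original PIP = 545/38.9 + 14.5×0.4833 + 13 = 34.018 cmH2O; new PIP = 34.018 + (2.175) = 36.193 cmH2O.

36.2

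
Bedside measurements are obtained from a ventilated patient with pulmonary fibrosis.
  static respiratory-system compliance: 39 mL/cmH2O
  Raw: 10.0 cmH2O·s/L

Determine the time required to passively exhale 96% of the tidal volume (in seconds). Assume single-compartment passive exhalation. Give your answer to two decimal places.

τ = R × C = 10.0 × 39 mL/cmH2O = 10.0 × 0.039 L/cmH2O = 0.39 s.
Exhaled fraction f = 1 − e^(−t/τ) → t = −τ·ln(1 − f) = −0.39·ln(0.04) = 1.255 s.

1.26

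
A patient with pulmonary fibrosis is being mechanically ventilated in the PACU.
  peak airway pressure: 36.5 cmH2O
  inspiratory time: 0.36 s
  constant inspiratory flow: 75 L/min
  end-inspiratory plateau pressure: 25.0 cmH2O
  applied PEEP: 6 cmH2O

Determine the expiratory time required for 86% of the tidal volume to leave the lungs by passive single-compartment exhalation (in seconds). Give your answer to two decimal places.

0.43

Flow: 75 L/min ÷ 60 = 1.25 L/s.
Vt = flow × Ti = 1.25 L/s × 0.36 s × 1000 mL/L = 450.0 mL.
R = (PIP − Pplat)/V̇ = (36.5 − 25.0) / 1.25 = 11.5/1.25 = 9.2 cmH2O·s/L.
C = Vt/(Pplat − PEEP) = 450.0 / (25.0 − 6) = 450.0/19.0 = 23.684 mL/cmH2O.
τ = R × C = 9.2 × 0.02368 L/cmH2O = 0.2179 s.
t = −τ·ln(1 − 0.86) = −0.2179·ln(0.14) = 0.4284 s.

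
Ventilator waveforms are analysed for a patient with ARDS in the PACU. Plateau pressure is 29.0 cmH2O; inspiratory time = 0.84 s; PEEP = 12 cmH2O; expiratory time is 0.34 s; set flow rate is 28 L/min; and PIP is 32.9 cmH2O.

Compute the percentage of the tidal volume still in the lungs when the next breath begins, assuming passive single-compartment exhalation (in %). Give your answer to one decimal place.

Flow: 28 L/min ÷ 60 = 0.4667 L/s.
Vt = flow × Ti = 0.4667 L/s × 0.84 s × 1000 mL/L = 392.03 mL.
R = (PIP − Pplat)/V̇ = (32.9 − 29.0) / 0.4667 = 3.9/0.4667 = 8.357 cmH2O·s/L.
C = Vt/(Pplat − PEEP) = 392.03 / (29.0 − 12) = 392.03/17.0 = 23.061 mL/cmH2O.
τ = R × C = 8.357 × 0.02306 L/cmH2O = 0.1927 s.
Fraction remaining at end-expiration = e^(−Te/τ) = e^(−0.34/0.1927) = 0.1713 → 17.13%.

17.1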